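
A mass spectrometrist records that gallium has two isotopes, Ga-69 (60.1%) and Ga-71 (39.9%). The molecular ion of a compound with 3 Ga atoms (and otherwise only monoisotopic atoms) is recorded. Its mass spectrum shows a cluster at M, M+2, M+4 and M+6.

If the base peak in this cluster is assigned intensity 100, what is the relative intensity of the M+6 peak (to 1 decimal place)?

14.7

(0.601 + 0.399)^3 gives M 0.2171, M+2 0.4324, M+4 0.2870, M+6 0.0635; the largest is M+2.
P(M+2) = C(3,1) × 0.601^2 × 0.399^1 = 3 × 0.361201 × 0.3990 = 0.432358 (base)
P(M+6) = C(3,3) × 0.601^0 × 0.399^3 = 1 × 1.0000 × 0.0635212 = 0.063521
Relative intensity = 0.063521 / 0.432358 × 100 = 14.7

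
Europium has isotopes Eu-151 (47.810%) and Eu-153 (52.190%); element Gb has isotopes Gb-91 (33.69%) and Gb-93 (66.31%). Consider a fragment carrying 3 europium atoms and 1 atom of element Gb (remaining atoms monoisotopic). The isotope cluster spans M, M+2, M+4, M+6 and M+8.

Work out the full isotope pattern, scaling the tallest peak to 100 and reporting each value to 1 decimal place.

Europium pattern (n=3): 0.10928391 : 0.3578871 : 0.39067407 : 0.14215492
Element Gb pattern (n=1): 0.3369 : 0.6631
Convolve the two distributions (both contribute in 2-u steps):
  M: 0.10928391×0.3369 = 0.036818
  M+2: 0.10928391×0.6631 + 0.3578871×0.3369 = 0.193038
  M+4: 0.3578871×0.6631 + 0.39067407×0.3369 = 0.368933
  M+6: 0.39067407×0.6631 + 0.14215492×0.3369 = 0.306948
  M+8: 0.14215492×0.6631 = 0.094263
Scale to base peak (0.368933) = 100: 10.0 : 52.3 : 100.0 : 83.2 : 25.6

10.0 : 52.3 : 100.0 : 83.2 : 25.6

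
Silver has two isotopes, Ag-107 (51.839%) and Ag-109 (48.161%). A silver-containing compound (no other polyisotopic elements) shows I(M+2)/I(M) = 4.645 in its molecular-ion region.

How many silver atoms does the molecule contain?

With n Ag atoms, P(M+2)/P(M) = C(n,1)·p^(n−1)q / p^n = n·q/p = n · 0.48161/0.51839.
n = 4.645 × 0.51839/0.48161 = 5.00 ≈ 5

5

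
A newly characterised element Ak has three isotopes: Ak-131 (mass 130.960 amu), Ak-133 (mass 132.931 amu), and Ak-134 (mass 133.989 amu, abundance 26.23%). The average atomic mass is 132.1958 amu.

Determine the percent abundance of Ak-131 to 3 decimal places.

The remaining 73.77% is split between Ak-131 (fraction x) and Ak-133 (fraction 0.7377 − x).
Substituting: 130.960x + 132.931(0.7377 − x) = 97.0504853
(130.960 − 132.931)x = -1.0127134  ⇒  x = 0.51381, y = 0.22389
Ak-131: 51.381%, Ak-133: 22.389%.

51.381%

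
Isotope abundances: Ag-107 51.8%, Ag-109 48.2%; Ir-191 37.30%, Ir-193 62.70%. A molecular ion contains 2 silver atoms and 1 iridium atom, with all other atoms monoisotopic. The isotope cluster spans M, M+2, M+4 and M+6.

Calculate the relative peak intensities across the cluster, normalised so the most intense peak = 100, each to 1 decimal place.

Silver pattern (n=2): 0.268324 : 0.499352 : 0.232324
Iridium pattern (n=1): 0.3730 : 0.6270
Convolve the two distributions (both contribute in 2-u steps):
  M: 0.268324×0.3730 = 0.100085
  M+2: 0.268324×0.6270 + 0.499352×0.3730 = 0.354497
  M+4: 0.499352×0.6270 + 0.232324×0.3730 = 0.399751
  M+6: 0.232324×0.6270 = 0.145667
Scale to base peak (0.399751) = 100: 25.0 : 88.7 : 100.0 : 36.4

25.0 : 88.7 : 100.0 : 36.4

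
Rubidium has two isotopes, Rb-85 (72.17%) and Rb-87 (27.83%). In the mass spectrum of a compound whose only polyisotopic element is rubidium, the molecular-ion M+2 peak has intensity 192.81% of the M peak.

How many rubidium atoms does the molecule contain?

For n independent Rb atoms, I(M+2)/I(M) = n · (abundance Rb-87) / (abundance Rb-85) = n · 0.2783/0.7217.
n = 1.9281 × 0.7217/0.2783 = 5.00 ≈ 5

5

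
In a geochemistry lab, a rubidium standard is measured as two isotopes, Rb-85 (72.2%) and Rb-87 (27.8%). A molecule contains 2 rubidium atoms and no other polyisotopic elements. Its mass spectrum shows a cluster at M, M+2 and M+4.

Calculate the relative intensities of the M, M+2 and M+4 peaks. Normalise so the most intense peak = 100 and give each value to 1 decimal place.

100.0 : 77.0 : 14.8

Each Rb atom is independently Rb-85 (p = 0.722) or Rb-87 (q = 0.278); the cluster is the binomial expansion (p + q)^2.
P(M) = 0.722^2 = 0.521284
P(M+2) = 2 × 0.722^1 × 0.278^1 = 0.401432
P(M+4) = 0.278^2 = 0.077284
The M peak is largest (0.521284); scaling to 100 gives 100.0 : 77.0 : 14.8.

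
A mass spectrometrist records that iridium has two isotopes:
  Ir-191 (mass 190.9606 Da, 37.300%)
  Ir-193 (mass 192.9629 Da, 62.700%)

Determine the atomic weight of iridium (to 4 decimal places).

192.2160 Da

Weight each isotope mass by its fractional abundance: 0.37300 × 190.9606 + 0.62700 × 192.9629
= 71.22830 + 120.98774 = 192.21604 Da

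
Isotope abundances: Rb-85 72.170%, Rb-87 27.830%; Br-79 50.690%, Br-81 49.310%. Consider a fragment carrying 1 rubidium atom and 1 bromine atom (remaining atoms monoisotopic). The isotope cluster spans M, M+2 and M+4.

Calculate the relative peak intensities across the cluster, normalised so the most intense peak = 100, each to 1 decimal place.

Rubidium pattern (n=1): 0.7217 : 0.2783
Bromine pattern (n=1): 0.5069 : 0.4931
Convolve the two distributions (both contribute in 2-u steps):
  M: 0.7217×0.5069 = 0.365830
  M+2: 0.7217×0.4931 + 0.2783×0.5069 = 0.496941
  M+4: 0.2783×0.4931 = 0.137230
Scale to base peak (0.496941) = 100: 73.6 : 100.0 : 27.6

73.6 : 100.0 : 27.6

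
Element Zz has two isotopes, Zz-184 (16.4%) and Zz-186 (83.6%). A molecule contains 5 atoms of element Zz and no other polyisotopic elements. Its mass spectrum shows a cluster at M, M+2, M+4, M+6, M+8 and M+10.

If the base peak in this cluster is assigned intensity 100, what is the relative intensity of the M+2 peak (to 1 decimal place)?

0.7

Binomial terms of (0.164 + 0.836)^5: M 0.0001, M+2 0.0030, M+4 0.0308, M+6 0.1571, M+8 0.4005, M+10 0.4083 → M+10 is the base peak.
P(M+10) = C(5,5) × 0.164^0 × 0.836^5 = 1 × 1.0000 × 0.4083489 = 0.408349 (base)
P(M+2) = C(5,1) × 0.164^4 × 0.836^1 = 5 × 0.00072339 × 0.8360 = 0.003024
Relative intensity = 0.003024 / 0.408349 × 100 = 0.7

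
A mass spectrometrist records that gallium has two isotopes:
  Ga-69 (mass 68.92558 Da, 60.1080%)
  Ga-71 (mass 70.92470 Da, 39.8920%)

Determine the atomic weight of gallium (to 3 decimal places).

69.723 Da

Ar = Σ fᵢ·mᵢ = 0.601080 × 68.92558 + 0.398920 × 70.92470
= 41.429788 + 28.293281 = 69.723069 Da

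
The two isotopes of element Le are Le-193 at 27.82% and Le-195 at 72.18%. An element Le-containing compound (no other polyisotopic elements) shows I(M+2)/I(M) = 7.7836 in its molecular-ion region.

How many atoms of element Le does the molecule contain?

3

The M+2/M ratio from n Le atoms is n · q/p = n · 0.7218/0.2782.
n = 7.7836 × 0.2782/0.7218 = 3.00 ≈ 3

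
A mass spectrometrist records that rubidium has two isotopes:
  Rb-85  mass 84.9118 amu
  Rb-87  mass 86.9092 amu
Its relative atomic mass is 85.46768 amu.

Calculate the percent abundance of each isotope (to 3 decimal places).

Rb-85: 72.170%, Rb-87: 27.830%

Let x be the fractional abundance of Rb-85; then Rb-87 has abundance 1 − x.
84.9118·x + 86.9092·(1 − x) = 85.46768
(84.9118 − 86.9092)·x = 85.46768 − 86.9092
x = -1.44152 / -1.9974 = 0.72170 → 72.170% Rb-85, 27.830% Rb-87.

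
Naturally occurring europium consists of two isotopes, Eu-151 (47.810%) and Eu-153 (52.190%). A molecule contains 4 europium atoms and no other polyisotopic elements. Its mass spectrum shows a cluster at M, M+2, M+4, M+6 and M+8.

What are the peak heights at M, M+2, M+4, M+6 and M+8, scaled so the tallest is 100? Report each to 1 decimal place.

14.0 : 61.1 : 100.0 : 72.8 : 19.9

The 4 Eu atoms are independent, so intensities follow the terms of (0.47810 + 0.52190)^4.
P(M) = 0.47810^4 = 0.052249
P(M+2) = 4 × 0.47810^3 × 0.52190^1 = 0.228141
P(M+4) = 6 × 0.47810^2 × 0.52190^2 = 0.373563
P(M+6) = 4 × 0.47810^1 × 0.52190^3 = 0.271857
P(M+8) = 0.52190^4 = 0.074191
The M+4 peak is largest (0.373563); scaling to 100 gives 14.0 : 61.1 : 100.0 : 72.8 : 19.9.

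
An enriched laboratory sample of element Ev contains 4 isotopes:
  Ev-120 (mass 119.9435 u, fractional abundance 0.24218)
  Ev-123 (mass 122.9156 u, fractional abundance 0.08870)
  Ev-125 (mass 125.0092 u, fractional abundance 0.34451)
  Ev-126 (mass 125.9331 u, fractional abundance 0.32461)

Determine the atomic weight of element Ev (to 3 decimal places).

123.897 u

Average mass = Σ (abundance × isotope mass) = 0.24218 × 119.9435 + 0.08870 × 122.9156 + 0.34451 × 125.0092 + 0.32461 × 125.9331
= 29.04792 + 10.90261 + 43.06692 + 40.87914 = 123.89659 u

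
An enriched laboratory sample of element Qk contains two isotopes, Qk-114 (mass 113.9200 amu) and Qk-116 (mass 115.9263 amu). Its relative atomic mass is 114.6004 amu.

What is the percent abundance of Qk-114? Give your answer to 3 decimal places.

66.087%

With x = fraction of Qk-114 (so Qk-116 is 1 − x):
113.9200·x + 115.9263·(1 − x) = 114.6004
(113.9200 − 115.9263)·x = 114.6004 − 115.9263
x = -1.3259 / -2.0063 = 0.66087 → 66.087% Qk-114, 33.913% Qk-116.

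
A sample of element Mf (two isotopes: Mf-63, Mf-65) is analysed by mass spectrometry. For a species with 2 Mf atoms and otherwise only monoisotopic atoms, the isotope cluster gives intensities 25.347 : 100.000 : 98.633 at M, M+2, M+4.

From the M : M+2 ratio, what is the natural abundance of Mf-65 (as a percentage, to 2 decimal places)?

Write p for the Mf-63 fraction. I(M+2)/I(M) = [C(2,1)·p^1·(1−p)] / p^2 = 2·(1−p)/p = 100.000/25.347 = 3.9452
(1−p)/p = 3.9452/2 = 1.9726  ⇒  p = 1/(1 + 1.9726) = 0.3364
Mf-63: 33.64%, Mf-65: 66.36%.

66.36%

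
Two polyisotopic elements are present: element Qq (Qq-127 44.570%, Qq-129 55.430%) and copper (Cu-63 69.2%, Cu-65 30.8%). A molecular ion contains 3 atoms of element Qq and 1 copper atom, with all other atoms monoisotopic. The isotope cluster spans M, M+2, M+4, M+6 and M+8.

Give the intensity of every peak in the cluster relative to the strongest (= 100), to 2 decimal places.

15.87 : 66.28 : 100.00 : 63.31 : 13.59

Element Qq pattern (n=3): 0.08853763 : 0.33033257 : 0.41082196 : 0.17030784
Copper pattern (n=1): 0.6920 : 0.3080
Convolve the two distributions (both contribute in 2-u steps):
  M: 0.08853763×0.6920 = 0.061268
  M+2: 0.08853763×0.3080 + 0.33033257×0.6920 = 0.255860
  M+4: 0.33033257×0.3080 + 0.41082196×0.6920 = 0.386031
  M+6: 0.41082196×0.3080 + 0.17030784×0.6920 = 0.244386
  M+8: 0.17030784×0.3080 = 0.052455
Scale to base peak (0.386031) = 100: 15.87 : 66.28 : 100.00 : 63.31 : 13.59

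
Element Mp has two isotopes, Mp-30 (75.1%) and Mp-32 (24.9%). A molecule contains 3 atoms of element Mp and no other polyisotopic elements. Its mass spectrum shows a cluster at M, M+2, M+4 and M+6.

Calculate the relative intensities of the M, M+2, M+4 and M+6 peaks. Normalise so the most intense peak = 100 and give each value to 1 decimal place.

Each Mp atom is independently Mp-30 (p = 0.751) or Mp-32 (q = 0.249); the cluster is the binomial expansion (p + q)^3.
P(M) = 0.751^3 = 0.423565
P(M+2) = 3 × 0.751^2 × 0.249^1 = 0.421309
P(M+4) = 3 × 0.751^1 × 0.249^2 = 0.139688
P(M+6) = 0.249^3 = 0.015438
The M peak is largest (0.423565); scaling to 100 gives 100.0 : 99.5 : 33.0 : 3.6.

100.0 : 99.5 : 33.0 : 3.6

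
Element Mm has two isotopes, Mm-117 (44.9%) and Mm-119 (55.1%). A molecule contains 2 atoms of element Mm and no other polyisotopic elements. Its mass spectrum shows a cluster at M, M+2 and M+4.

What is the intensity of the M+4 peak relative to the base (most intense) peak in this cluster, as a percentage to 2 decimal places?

(0.449 + 0.551)^2 gives M 0.2016, M+2 0.4948, M+4 0.3036; the largest is M+2.
P(M+2) = C(2,1) × 0.449^1 × 0.551^1 = 2 × 0.4490 × 0.5510 = 0.494798 (base)
P(M+4) = C(2,2) × 0.449^0 × 0.551^2 = 1 × 1.0000 × 0.303601 = 0.303601
Relative intensity = 0.303601 / 0.494798 × 100 = 61.36

61.36%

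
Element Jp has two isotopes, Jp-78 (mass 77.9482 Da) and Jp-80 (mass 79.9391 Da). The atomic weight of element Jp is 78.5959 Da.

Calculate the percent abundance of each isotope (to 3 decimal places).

Let x be the fractional abundance of Jp-78; then Jp-80 has abundance 1 − x.
77.9482·x + 79.9391·(1 − x) = 78.5959
(77.9482 − 79.9391)·x = 78.5959 − 79.9391
x = -1.3432 / -1.9909 = 0.67467 → 67.467% Jp-78, 32.533% Jp-80.

Jp-78: 67.467%, Jp-80: 32.533%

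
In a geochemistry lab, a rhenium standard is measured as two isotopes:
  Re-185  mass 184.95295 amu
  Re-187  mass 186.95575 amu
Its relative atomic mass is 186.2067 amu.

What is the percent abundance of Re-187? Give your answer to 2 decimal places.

Let x be the fractional abundance of Re-185; then Re-187 has abundance 1 − x.
184.95295·x + 186.95575·(1 − x) = 186.2067
(184.95295 − 186.95575)·x = 186.2067 − 186.95575
x = -0.74905 / -2.00280 = 0.37400 → 37.40% Re-185, 62.60% Re-187.

62.60%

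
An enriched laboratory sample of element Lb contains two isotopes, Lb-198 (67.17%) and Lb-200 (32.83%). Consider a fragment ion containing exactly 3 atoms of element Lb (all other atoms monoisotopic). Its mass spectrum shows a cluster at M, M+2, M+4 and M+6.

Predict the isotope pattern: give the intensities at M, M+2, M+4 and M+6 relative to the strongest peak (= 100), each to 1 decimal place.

68.2 : 100.0 : 48.9 : 8.0

The 3 Lb atoms are independent, so intensities follow the terms of (0.6717 + 0.3283)^3.
P(M) = 0.6717^3 = 0.303058
P(M+2) = 3 × 0.6717^2 × 0.3283^1 = 0.444368
P(M+4) = 3 × 0.6717^1 × 0.3283^2 = 0.217189
P(M+6) = 0.3283^3 = 0.035384
The M+2 peak is largest (0.444368); scaling to 100 gives 68.2 : 100.0 : 48.9 : 8.0.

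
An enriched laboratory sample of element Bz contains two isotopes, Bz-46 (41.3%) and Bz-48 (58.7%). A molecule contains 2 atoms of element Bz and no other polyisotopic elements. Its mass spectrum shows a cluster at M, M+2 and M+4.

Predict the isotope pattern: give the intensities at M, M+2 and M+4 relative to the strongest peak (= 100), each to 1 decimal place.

Each Bz atom is independently Bz-46 (p = 0.413) or Bz-48 (q = 0.587); the cluster is the binomial expansion (p + q)^2.
P(M) = 0.413^2 = 0.170569
P(M+2) = 2 × 0.413^1 × 0.587^1 = 0.484862
P(M+4) = 0.587^2 = 0.344569
The M+2 peak is largest (0.484862); scaling to 100 gives 35.2 : 100.0 : 71.1.

35.2 : 100.0 : 71.1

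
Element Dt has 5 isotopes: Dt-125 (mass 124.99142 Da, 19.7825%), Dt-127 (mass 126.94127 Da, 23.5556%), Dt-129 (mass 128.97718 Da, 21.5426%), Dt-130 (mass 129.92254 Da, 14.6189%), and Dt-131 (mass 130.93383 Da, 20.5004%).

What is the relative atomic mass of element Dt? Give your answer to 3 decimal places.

128.248 Da

Average mass = Σ (abundance × isotope mass) = 0.197825 × 124.99142 + 0.235556 × 126.94127 + 0.215426 × 128.97718 + 0.146189 × 129.92254 + 0.205004 × 130.93383
= 24.726428 + 29.901778 + 27.785038 + 18.993246 + 26.841959 = 128.248449 Da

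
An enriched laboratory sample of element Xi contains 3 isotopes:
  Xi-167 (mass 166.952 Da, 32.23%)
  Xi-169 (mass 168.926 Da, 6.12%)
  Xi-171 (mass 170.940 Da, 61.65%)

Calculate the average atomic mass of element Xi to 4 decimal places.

169.5314 Da

Ar = Σ fᵢ·mᵢ = 0.3223 × 166.952 + 0.0612 × 168.926 + 0.6165 × 170.940
= 53.80863 + 10.33827 + 105.38451 = 169.53141 Da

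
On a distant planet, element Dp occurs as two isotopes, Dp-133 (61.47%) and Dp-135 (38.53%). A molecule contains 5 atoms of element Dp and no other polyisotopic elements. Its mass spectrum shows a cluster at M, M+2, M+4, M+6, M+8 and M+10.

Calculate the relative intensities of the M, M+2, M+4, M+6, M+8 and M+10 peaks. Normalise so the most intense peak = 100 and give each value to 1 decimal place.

25.5 : 79.8 : 100.0 : 62.7 : 19.6 : 2.5

The 5 Dp atoms are independent, so intensities follow the terms of (0.6147 + 0.3853)^5.
P(M) = 0.6147^5 = 0.087764
P(M+2) = 5 × 0.6147^4 × 0.3853^1 = 0.275056
P(M+4) = 10 × 0.6147^3 × 0.3853^2 = 0.344816
P(M+6) = 10 × 0.6147^2 × 0.3853^3 = 0.216134
P(M+8) = 5 × 0.6147^1 × 0.3853^4 = 0.067738
P(M+10) = 0.3853^5 = 0.008492
The M+4 peak is largest (0.344816); scaling to 100 gives 25.5 : 79.8 : 100.0 : 62.7 : 19.6 : 2.5.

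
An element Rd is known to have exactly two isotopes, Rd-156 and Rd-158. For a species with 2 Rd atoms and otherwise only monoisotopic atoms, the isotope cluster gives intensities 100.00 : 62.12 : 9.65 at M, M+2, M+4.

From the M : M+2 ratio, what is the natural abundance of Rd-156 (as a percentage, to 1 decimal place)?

76.3%

If p is the fraction of Rd that is Rd-156, then I(M+2)/I(M) = [C(2,1)·p^1·(1−p)] / p^2 = 2·(1−p)/p = 62.12/100.00 = 0.6212
(1−p)/p = 0.6212/2 = 0.3106  ⇒  p = 1/(1 + 0.3106) = 0.7630
Rd-156: 76.3%, Rd-158: 23.7%.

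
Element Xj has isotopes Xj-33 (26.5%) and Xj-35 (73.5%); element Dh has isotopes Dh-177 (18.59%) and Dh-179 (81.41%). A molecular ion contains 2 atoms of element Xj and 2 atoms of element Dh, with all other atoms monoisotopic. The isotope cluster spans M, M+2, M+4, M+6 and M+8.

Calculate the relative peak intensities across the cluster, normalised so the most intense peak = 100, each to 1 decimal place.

Element Xj pattern (n=2): 0.070225 : 0.38955 : 0.540225
Element Dh pattern (n=2): 0.03455881 : 0.30268238 : 0.66275881
Convolve the two distributions (both contribute in 2-u steps):
  M: 0.070225×0.03455881 = 0.002427
  M+2: 0.070225×0.30268238 + 0.38955×0.03455881 = 0.034718
  M+4: 0.070225×0.66275881 + 0.38955×0.30268238 + 0.540225×0.03455881 = 0.183122
  M+6: 0.38955×0.66275881 + 0.540225×0.30268238 = 0.421694
  M+8: 0.540225×0.66275881 = 0.358039
Scale to base peak (0.421694) = 100: 0.6 : 8.2 : 43.4 : 100.0 : 84.9

0.6 : 8.2 : 43.4 : 100.0 : 84.9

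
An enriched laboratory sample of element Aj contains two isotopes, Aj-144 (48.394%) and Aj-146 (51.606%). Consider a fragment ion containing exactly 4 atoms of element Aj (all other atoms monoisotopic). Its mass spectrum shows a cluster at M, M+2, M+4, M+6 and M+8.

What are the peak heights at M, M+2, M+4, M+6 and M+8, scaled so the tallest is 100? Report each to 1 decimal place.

14.7 : 62.5 : 100.0 : 71.1 : 19.0

Each Aj atom is independently Aj-144 (p = 0.48394) or Aj-146 (q = 0.51606); the cluster is the binomial expansion (p + q)^4.
P(M) = 0.48394^4 = 0.054849
P(M+2) = 4 × 0.48394^3 × 0.51606^1 = 0.233956
P(M+4) = 6 × 0.48394^2 × 0.51606^2 = 0.374227
P(M+6) = 4 × 0.48394^1 × 0.51606^3 = 0.266043
P(M+8) = 0.51606^4 = 0.070925
The M+4 peak is largest (0.374227); scaling to 100 gives 14.7 : 62.5 : 100.0 : 71.1 : 19.0.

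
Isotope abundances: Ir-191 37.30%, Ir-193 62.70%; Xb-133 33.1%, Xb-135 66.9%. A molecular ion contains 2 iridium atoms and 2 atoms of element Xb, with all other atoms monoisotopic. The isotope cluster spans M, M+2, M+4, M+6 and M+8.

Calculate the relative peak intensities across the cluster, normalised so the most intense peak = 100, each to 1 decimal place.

4.0 : 29.4 : 81.5 : 100.0 : 45.9

Iridium pattern (n=2): 0.139129 : 0.467742 : 0.393129
Element Xb pattern (n=2): 0.109561 : 0.442878 : 0.447561
Convolve the two distributions (both contribute in 2-u steps):
  M: 0.139129×0.109561 = 0.015243
  M+2: 0.139129×0.442878 + 0.467742×0.109561 = 0.112863
  M+4: 0.139129×0.447561 + 0.467742×0.442878 + 0.393129×0.109561 = 0.312493
  M+6: 0.467742×0.447561 + 0.393129×0.442878 = 0.383451
  M+8: 0.393129×0.447561 = 0.175949
Scale to base peak (0.383451) = 100: 4.0 : 29.4 : 81.5 : 100.0 : 45.9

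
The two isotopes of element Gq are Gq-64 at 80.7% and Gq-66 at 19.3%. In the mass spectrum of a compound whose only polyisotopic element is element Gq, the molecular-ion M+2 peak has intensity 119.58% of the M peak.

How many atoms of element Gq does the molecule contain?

For n independent Gq atoms, I(M+2)/I(M) = n · (abundance Gq-66) / (abundance Gq-64) = n · 0.193/0.807.
n = 1.1958 × 0.807/0.193 = 5.00 ≈ 5

5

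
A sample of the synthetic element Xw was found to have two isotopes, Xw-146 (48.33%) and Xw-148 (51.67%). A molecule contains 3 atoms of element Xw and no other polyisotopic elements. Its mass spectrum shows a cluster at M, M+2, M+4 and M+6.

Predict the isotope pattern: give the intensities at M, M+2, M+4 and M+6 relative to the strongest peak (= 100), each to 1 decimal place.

Each Xw atom is independently Xw-146 (p = 0.4833) or Xw-148 (q = 0.5167); the cluster is the binomial expansion (p + q)^3.
P(M) = 0.4833^3 = 0.112889
P(M+2) = 3 × 0.4833^2 × 0.5167^1 = 0.362071
P(M+4) = 3 × 0.4833^1 × 0.5167^2 = 0.387093
P(M+6) = 0.5167^3 = 0.137948
The M+4 peak is largest (0.387093); scaling to 100 gives 29.2 : 93.5 : 100.0 : 35.6.

29.2 : 93.5 : 100.0 : 35.6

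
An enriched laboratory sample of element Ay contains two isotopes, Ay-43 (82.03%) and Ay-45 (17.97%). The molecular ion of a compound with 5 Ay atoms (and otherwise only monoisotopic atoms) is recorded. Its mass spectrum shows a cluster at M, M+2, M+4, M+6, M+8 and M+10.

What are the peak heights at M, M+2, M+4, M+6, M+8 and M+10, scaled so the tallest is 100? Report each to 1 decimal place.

Each Ay atom is independently Ay-43 (p = 0.8203) or Ay-45 (q = 0.1797); the cluster is the binomial expansion (p + q)^5.
P(M) = 0.8203^5 = 0.371419
P(M+2) = 5 × 0.8203^4 × 0.1797^1 = 0.406826
P(M+4) = 10 × 0.8203^3 × 0.1797^2 = 0.178244
P(M+6) = 10 × 0.8203^2 × 0.1797^3 = 0.039047
P(M+8) = 5 × 0.8203^1 × 0.1797^4 = 0.004277
P(M+10) = 0.1797^5 = 0.000187
The M+2 peak is largest (0.406826); scaling to 100 gives 91.3 : 100.0 : 43.8 : 9.6 : 1.1 : 0.0.

91.3 : 100.0 : 43.8 : 9.6 : 1.1 : 0.0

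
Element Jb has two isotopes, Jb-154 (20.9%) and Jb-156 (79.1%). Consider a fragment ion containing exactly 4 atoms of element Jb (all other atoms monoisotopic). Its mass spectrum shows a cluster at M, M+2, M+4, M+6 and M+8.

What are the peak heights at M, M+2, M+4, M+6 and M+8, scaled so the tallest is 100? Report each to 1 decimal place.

The 4 Jb atoms are independent, so intensities follow the terms of (0.209 + 0.791)^4.
P(M) = 0.209^4 = 0.001908
P(M+2) = 4 × 0.209^3 × 0.791^1 = 0.028885
P(M+4) = 6 × 0.209^2 × 0.791^2 = 0.163982
P(M+6) = 4 × 0.209^1 × 0.791^3 = 0.413748
P(M+8) = 0.791^4 = 0.391477
The M+6 peak is largest (0.413748); scaling to 100 gives 0.5 : 7.0 : 39.6 : 100.0 : 94.6.

0.5 : 7.0 : 39.6 : 100.0 : 94.6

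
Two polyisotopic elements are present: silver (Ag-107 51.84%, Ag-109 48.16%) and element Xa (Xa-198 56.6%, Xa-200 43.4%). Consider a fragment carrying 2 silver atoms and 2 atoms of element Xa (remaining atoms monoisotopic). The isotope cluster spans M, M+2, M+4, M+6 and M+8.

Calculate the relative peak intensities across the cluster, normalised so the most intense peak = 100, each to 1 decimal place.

23.3 : 78.9 : 100.0 : 56.2 : 11.8

Silver pattern (n=2): 0.26873856 : 0.49932288 : 0.23193856
Element Xa pattern (n=2): 0.320356 : 0.491288 : 0.188356
Convolve the two distributions (both contribute in 2-u steps):
  M: 0.26873856×0.320356 = 0.086092
  M+2: 0.26873856×0.491288 + 0.49932288×0.320356 = 0.291989
  M+4: 0.26873856×0.188356 + 0.49932288×0.491288 + 0.23193856×0.320356 = 0.370233
  M+6: 0.49932288×0.188356 + 0.23193856×0.491288 = 0.207999
  M+8: 0.23193856×0.188356 = 0.043687
Scale to base peak (0.370233) = 100: 23.3 : 78.9 : 100.0 : 56.2 : 11.8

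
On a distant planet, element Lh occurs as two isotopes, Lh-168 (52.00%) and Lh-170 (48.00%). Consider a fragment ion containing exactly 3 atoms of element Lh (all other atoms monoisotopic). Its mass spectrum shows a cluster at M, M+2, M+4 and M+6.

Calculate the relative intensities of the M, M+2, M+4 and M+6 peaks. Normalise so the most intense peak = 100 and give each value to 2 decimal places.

36.11 : 100.00 : 92.31 : 28.40

Each Lh atom is independently Lh-168 (p = 0.5200) or Lh-170 (q = 0.4800); the cluster is the binomial expansion (p + q)^3.
P(M) = 0.5200^3 = 0.140608
P(M+2) = 3 × 0.5200^2 × 0.4800^1 = 0.389376
P(M+4) = 3 × 0.5200^1 × 0.4800^2 = 0.359424
P(M+6) = 0.4800^3 = 0.110592
The M+2 peak is largest (0.389376); scaling to 100 gives 36.11 : 100.00 : 92.31 : 28.40.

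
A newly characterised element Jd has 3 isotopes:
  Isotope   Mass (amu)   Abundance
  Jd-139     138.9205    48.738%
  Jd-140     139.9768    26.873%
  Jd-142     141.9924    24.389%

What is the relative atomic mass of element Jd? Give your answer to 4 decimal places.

139.9536 amu

The abundance-weighted mean is 0.48738 × 138.9205 + 0.26873 × 139.9768 + 0.24389 × 141.9924
= 67.70707 + 37.61597 + 34.63053 = 139.95357 amu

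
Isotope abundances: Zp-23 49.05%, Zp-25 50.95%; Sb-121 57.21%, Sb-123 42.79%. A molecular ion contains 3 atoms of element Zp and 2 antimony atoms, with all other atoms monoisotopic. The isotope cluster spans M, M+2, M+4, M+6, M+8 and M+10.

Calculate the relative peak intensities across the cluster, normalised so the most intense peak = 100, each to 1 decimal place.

11.8 : 54.5 : 100.0 : 91.1 : 41.2 : 7.4

Element Zp pattern (n=3): 0.11800952 : 0.3677422 : 0.38198705 : 0.13226123
Antimony pattern (n=2): 0.32729841 : 0.48960318 : 0.18309841
Convolve the two distributions (both contribute in 2-u steps):
  M: 0.11800952×0.32729841 = 0.038624
  M+2: 0.11800952×0.48960318 + 0.3677422×0.32729841 = 0.178139
  M+4: 0.11800952×0.18309841 + 0.3677422×0.48960318 + 0.38198705×0.32729841 = 0.326679
  M+6: 0.3677422×0.18309841 + 0.38198705×0.48960318 + 0.13226123×0.32729841 = 0.297644
  M+8: 0.38198705×0.18309841 + 0.13226123×0.48960318 = 0.134697
  M+10: 0.13226123×0.18309841 = 0.024217
Scale to base peak (0.326679) = 100: 11.8 : 54.5 : 100.0 : 91.1 : 41.2 : 7.4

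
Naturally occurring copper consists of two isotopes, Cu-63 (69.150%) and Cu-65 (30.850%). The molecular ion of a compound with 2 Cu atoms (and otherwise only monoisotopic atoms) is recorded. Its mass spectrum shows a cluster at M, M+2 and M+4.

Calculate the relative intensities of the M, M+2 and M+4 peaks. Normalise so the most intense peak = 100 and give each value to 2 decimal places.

Each Cu atom is independently Cu-63 (p = 0.69150) or Cu-65 (q = 0.30850); the cluster is the binomial expansion (p + q)^2.
P(M) = 0.69150^2 = 0.478172
P(M+2) = 2 × 0.69150^1 × 0.30850^1 = 0.426656
P(M+4) = 0.30850^2 = 0.095172
The M peak is largest (0.478172); scaling to 100 gives 100.00 : 89.23 : 19.90.

100.00 : 89.23 : 19.90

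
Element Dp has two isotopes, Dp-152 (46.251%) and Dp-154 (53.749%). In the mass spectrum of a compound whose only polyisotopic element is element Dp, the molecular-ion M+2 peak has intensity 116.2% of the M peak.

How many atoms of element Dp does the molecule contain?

The M+2/M ratio from n Dp atoms is n · q/p = n · 0.53749/0.46251.
n = 1.162 × 0.46251/0.53749 = 1.00 ≈ 1

1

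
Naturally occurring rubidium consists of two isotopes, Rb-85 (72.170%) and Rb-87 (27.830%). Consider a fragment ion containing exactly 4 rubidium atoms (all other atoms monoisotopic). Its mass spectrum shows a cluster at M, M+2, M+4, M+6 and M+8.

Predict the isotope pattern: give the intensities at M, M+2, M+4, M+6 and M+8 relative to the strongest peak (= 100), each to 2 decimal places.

64.83 : 100.00 : 57.84 : 14.87 : 1.43

Expanding (0.72170 + 0.27830)^4:
P(M) = 0.72170^4 = 0.271286
P(M+2) = 4 × 0.72170^3 × 0.27830^1 = 0.418450
P(M+4) = 6 × 0.72170^2 × 0.27830^2 = 0.242042
P(M+6) = 4 × 0.72170^1 × 0.27830^3 = 0.062224
P(M+8) = 0.27830^4 = 0.005999
The M+2 peak is largest (0.418450); scaling to 100 gives 64.83 : 100.00 : 57.84 : 14.87 : 1.43.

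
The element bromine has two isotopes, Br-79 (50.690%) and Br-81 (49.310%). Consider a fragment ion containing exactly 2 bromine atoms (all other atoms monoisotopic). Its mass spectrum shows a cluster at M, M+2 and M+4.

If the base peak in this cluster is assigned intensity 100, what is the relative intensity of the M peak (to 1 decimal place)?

Binomial terms of (0.50690 + 0.49310)^2: M 0.2569, M+2 0.4999, M+4 0.2431 → M+2 is the base peak.
P(M+2) = C(2,1) × 0.50690^1 × 0.49310^1 = 2 × 0.5069 × 0.4931 = 0.499905 (base)
P(M) = C(2,0) × 0.50690^2 × 0.49310^0 = 1 × 0.25694761 × 1.0000 = 0.256948
Relative intensity = 0.256948 / 0.499905 × 100 = 51.4

51.4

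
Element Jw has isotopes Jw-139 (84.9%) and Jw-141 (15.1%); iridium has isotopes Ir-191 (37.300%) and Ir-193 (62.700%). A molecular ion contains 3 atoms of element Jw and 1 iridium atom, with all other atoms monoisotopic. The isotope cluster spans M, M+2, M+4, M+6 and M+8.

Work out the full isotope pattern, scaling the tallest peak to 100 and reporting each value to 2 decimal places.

Element Jw pattern (n=3): 0.61196005 : 0.32652285 : 0.05807415 : 0.00344295
Iridium pattern (n=1): 0.3730 : 0.6270
Convolve the two distributions (both contribute in 2-u steps):
  M: 0.61196005×0.3730 = 0.228261
  M+2: 0.61196005×0.6270 + 0.32652285×0.3730 = 0.505492
  M+4: 0.32652285×0.6270 + 0.05807415×0.3730 = 0.226391
  M+6: 0.05807415×0.6270 + 0.00344295×0.3730 = 0.037697
  M+8: 0.00344295×0.6270 = 0.002159
Scale to base peak (0.505492) = 100: 45.16 : 100.00 : 44.79 : 7.46 : 0.43

45.16 : 100.00 : 44.79 : 7.46 : 0.43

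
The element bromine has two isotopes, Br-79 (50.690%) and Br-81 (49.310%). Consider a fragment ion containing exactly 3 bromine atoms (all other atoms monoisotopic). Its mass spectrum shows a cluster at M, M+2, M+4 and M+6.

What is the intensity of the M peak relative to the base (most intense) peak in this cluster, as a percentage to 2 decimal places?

34.27%

Term probabilities: M 0.1302, M+2 0.3801, M+4 0.3698, M+6 0.1199. Base peak = M+2.
P(M+2) = C(3,1) × 0.50690^2 × 0.49310^1 = 3 × 0.25694761 × 0.4931 = 0.380103 (base)
P(M) = C(3,0) × 0.50690^3 × 0.49310^0 = 1 × 0.13024674 × 1.0000 = 0.130247
Relative intensity = 0.130247 / 0.380103 × 100 = 34.27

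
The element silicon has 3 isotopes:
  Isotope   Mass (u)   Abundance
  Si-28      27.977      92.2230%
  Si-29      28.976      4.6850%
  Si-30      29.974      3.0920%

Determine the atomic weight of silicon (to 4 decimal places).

28.0856 u

Average mass = Σ (abundance × isotope mass) = 0.922230 × 27.977 + 0.046850 × 28.976 + 0.030920 × 29.974
= 25.80123 + 1.35753 + 0.92680 = 28.08556 u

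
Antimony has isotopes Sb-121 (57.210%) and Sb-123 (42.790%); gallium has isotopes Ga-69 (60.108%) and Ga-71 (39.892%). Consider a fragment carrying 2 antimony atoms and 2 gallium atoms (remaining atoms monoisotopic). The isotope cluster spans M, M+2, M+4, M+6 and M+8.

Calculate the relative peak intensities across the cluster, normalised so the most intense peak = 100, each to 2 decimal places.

33.50 : 94.57 : 100.00 : 46.94 : 8.25

Antimony pattern (n=2): 0.32729841 : 0.48960318 : 0.18309841
Gallium pattern (n=2): 0.36129717 : 0.47956567 : 0.15913717
Convolve the two distributions (both contribute in 2-u steps):
  M: 0.32729841×0.36129717 = 0.118252
  M+2: 0.32729841×0.47956567 + 0.48960318×0.36129717 = 0.333853
  M+4: 0.32729841×0.15913717 + 0.48960318×0.47956567 + 0.18309841×0.36129717 = 0.353035
  M+6: 0.48960318×0.15913717 + 0.18309841×0.47956567 = 0.165722
  M+8: 0.18309841×0.15913717 = 0.029138
Scale to base peak (0.353035) = 100: 33.50 : 94.57 : 100.00 : 46.94 : 8.25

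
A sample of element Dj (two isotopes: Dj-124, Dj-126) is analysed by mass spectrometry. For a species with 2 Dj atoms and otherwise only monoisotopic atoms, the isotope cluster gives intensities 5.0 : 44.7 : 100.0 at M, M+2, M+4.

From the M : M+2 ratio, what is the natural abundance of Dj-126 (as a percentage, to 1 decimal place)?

81.7%

Write p for the Dj-124 fraction. I(M+2)/I(M) = [C(2,1)·p^1·(1−p)] / p^2 = 2·(1−p)/p = 44.7/5.0 = 8.9400
(1−p)/p = 8.9400/2 = 4.4700  ⇒  p = 1/(1 + 4.4700) = 0.1828
Dj-124: 18.3%, Dj-126: 81.7%.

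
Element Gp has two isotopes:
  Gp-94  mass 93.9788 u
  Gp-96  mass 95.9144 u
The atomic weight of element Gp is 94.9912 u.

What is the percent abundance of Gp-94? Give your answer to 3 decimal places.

Let x be the fractional abundance of Gp-94; then Gp-96 has abundance 1 − x.
93.9788·x + 95.9144·(1 − x) = 94.9912
(93.9788 − 95.9144)·x = 94.9912 − 95.9144
x = -0.9232 / -1.9356 = 0.47696 → 47.696% Gp-94, 52.304% Gp-96.

47.696%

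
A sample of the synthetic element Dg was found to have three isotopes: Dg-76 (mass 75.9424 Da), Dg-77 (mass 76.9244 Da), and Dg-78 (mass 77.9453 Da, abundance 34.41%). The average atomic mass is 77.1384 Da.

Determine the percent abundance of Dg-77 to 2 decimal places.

51.61%

Let x and y be the fractions of Dg-76 and Dg-77. Then x + y = 1 − 0.3441 = 0.6559 and 75.9424x + 76.9244y = 77.1384 − 0.3441×77.9453 = 50.31742227.
Substituting: 75.9424x + 76.9244(0.6559 − x) = 50.31742227
(75.9424 − 76.9244)x = -0.13729169  ⇒  x = 0.13981, y = 0.51609
Dg-76: 13.98%, Dg-77: 51.61%.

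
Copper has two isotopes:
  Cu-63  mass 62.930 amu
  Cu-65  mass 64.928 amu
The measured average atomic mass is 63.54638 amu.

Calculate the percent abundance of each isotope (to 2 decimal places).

Writing the weighted mean with unknown fraction x of Cu-63:
62.930·x + 64.928·(1 − x) = 63.54638
(62.930 − 64.928)·x = 63.54638 − 64.928
x = -1.38162 / -1.998 = 0.69150 → 69.15% Cu-63, 30.85% Cu-65.

Cu-63: 69.15%, Cu-65: 30.85%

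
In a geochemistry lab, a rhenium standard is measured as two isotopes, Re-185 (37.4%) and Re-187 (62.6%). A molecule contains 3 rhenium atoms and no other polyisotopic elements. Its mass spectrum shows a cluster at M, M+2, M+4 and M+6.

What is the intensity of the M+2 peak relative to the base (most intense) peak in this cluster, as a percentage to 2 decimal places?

Binomial terms of (0.374 + 0.626)^3: M 0.0523, M+2 0.2627, M+4 0.4397, M+6 0.2453 → M+4 is the base peak.
P(M+4) = C(3,2) × 0.374^1 × 0.626^2 = 3 × 0.3740 × 0.391876 = 0.439685 (base)
P(M+2) = C(3,1) × 0.374^2 × 0.626^1 = 3 × 0.139876 × 0.6260 = 0.262687
Relative intensity = 0.262687 / 0.439685 × 100 = 59.74

59.74%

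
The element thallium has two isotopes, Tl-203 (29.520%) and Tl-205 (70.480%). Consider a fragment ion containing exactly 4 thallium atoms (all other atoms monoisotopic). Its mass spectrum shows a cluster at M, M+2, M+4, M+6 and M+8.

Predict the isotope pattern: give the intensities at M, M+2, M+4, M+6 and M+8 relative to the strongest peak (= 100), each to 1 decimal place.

Expanding (0.29520 + 0.70480)^4:
P(M) = 0.29520^4 = 0.007594
P(M+2) = 4 × 0.29520^3 × 0.70480^1 = 0.072523
P(M+4) = 6 × 0.29520^2 × 0.70480^2 = 0.259726
P(M+6) = 4 × 0.29520^1 × 0.70480^3 = 0.413403
P(M+8) = 0.70480^4 = 0.246754
The M+6 peak is largest (0.413403); scaling to 100 gives 1.8 : 17.5 : 62.8 : 100.0 : 59.7.

1.8 : 17.5 : 62.8 : 100.0 : 59.7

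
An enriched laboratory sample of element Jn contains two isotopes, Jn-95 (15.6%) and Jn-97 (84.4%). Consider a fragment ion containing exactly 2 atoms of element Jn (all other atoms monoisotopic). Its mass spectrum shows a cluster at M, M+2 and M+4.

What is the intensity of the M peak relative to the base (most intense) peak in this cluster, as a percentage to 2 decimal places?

Term probabilities: M 0.0243, M+2 0.2633, M+4 0.7123. Base peak = M+4.
P(M+4) = C(2,2) × 0.156^0 × 0.844^2 = 1 × 1.0000 × 0.712336 = 0.712336 (base)
P(M) = C(2,0) × 0.156^2 × 0.844^0 = 1 × 0.024336 × 1.0000 = 0.024336
Relative intensity = 0.024336 / 0.712336 × 100 = 3.42

3.42%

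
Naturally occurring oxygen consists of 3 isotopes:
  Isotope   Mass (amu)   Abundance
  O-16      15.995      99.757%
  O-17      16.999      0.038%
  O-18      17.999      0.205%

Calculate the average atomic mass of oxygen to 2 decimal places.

16.00 amu

Ar = Σ fᵢ·mᵢ = 0.99757 × 15.995 + 0.00038 × 16.999 + 0.00205 × 17.999
= 15.9561 + 0.0065 + 0.0369 = 15.9995 amu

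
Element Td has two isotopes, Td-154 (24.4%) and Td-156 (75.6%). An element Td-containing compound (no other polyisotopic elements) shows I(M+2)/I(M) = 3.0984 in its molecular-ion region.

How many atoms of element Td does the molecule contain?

1

With n Td atoms, P(M+2)/P(M) = C(n,1)·p^(n−1)q / p^n = n·q/p = n · 0.756/0.244.
n = 3.0984 × 0.244/0.756 = 1.00 ≈ 1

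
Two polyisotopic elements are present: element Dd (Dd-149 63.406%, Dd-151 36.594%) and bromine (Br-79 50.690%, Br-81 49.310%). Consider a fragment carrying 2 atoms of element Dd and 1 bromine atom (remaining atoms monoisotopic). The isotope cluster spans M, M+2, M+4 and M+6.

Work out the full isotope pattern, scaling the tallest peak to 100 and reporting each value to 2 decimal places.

47.01 : 100.00 : 68.45 : 15.23

Element Dd pattern (n=2): 0.40203208 : 0.46405583 : 0.13391208
Bromine pattern (n=1): 0.5069 : 0.4931
Convolve the two distributions (both contribute in 2-u steps):
  M: 0.40203208×0.5069 = 0.203790
  M+2: 0.40203208×0.4931 + 0.46405583×0.5069 = 0.433472
  M+4: 0.46405583×0.4931 + 0.13391208×0.5069 = 0.296706
  M+6: 0.13391208×0.4931 = 0.066032
Scale to base peak (0.433472) = 100: 47.01 : 100.00 : 68.45 : 15.23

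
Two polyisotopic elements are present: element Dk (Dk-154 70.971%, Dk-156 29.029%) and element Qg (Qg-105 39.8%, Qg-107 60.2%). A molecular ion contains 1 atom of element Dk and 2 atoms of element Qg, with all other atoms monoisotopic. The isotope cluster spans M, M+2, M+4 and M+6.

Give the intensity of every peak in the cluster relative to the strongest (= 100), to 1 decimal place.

Element Dk pattern (n=1): 0.70971 : 0.29029
Element Qg pattern (n=2): 0.158404 : 0.479192 : 0.362404
Convolve the two distributions (both contribute in 2-u steps):
  M: 0.70971×0.158404 = 0.112421
  M+2: 0.70971×0.479192 + 0.29029×0.158404 = 0.386070
  M+4: 0.70971×0.362404 + 0.29029×0.479192 = 0.396306
  M+6: 0.29029×0.362404 = 0.105202
Scale to base peak (0.396306) = 100: 28.4 : 97.4 : 100.0 : 26.5

28.4 : 97.4 : 100.0 : 26.5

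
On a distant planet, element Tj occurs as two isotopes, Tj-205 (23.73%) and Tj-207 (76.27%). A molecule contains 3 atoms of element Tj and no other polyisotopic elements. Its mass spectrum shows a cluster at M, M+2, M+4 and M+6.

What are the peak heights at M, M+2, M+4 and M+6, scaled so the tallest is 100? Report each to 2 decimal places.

The 3 Tj atoms are independent, so intensities follow the terms of (0.2373 + 0.7627)^3.
P(M) = 0.2373^3 = 0.013363
P(M+2) = 3 × 0.2373^2 × 0.7627^1 = 0.128846
P(M+4) = 3 × 0.2373^1 × 0.7627^2 = 0.414120
P(M+6) = 0.7627^3 = 0.443671
The M+6 peak is largest (0.443671); scaling to 100 gives 3.01 : 29.04 : 93.34 : 100.00.

3.01 : 29.04 : 93.34 : 100.00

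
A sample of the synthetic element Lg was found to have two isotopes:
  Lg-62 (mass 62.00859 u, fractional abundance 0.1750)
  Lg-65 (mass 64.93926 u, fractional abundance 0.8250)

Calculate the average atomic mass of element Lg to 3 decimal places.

64.426 u

Average mass = Σ (abundance × isotope mass) = 0.1750 × 62.00859 + 0.8250 × 64.93926
= 10.851503 + 53.574890 = 64.426393 u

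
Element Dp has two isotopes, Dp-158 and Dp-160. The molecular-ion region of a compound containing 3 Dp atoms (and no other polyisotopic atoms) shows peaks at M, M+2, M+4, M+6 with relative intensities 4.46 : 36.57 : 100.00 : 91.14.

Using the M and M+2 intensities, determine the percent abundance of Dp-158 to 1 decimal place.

Write p for the Dp-158 fraction. I(M+2)/I(M) = [C(3,1)·p^2·(1−p)] / p^3 = 3·(1−p)/p = 36.57/4.46 = 8.1996
(1−p)/p = 8.1996/3 = 2.7332  ⇒  p = 1/(1 + 2.7332) = 0.2679
Dp-158: 26.8%, Dp-160: 73.2%.

26.8%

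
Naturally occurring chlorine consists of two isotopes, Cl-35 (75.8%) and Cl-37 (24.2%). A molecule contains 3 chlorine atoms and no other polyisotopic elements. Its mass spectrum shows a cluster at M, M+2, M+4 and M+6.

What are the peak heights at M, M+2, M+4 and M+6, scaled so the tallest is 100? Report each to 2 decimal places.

100.00 : 95.78 : 30.58 : 3.25

Expanding (0.758 + 0.242)^3:
P(M) = 0.758^3 = 0.435520
P(M+2) = 3 × 0.758^2 × 0.242^1 = 0.417133
P(M+4) = 3 × 0.758^1 × 0.242^2 = 0.133175
P(M+6) = 0.242^3 = 0.014172
The M peak is largest (0.435520); scaling to 100 gives 100.00 : 95.78 : 30.58 : 3.25.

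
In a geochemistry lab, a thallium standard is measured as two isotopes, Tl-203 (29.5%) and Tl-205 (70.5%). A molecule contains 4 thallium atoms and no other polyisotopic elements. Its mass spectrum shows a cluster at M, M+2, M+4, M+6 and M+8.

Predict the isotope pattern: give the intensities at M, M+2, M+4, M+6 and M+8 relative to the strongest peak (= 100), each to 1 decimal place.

Each Tl atom is independently Tl-203 (p = 0.295) or Tl-205 (q = 0.705); the cluster is the binomial expansion (p + q)^4.
P(M) = 0.295^4 = 0.007573
P(M+2) = 4 × 0.295^3 × 0.705^1 = 0.072396
P(M+4) = 6 × 0.295^2 × 0.705^2 = 0.259522
P(M+6) = 4 × 0.295^1 × 0.705^3 = 0.413475
P(M+8) = 0.705^4 = 0.247034
The M+6 peak is largest (0.413475); scaling to 100 gives 1.8 : 17.5 : 62.8 : 100.0 : 59.7.

1.8 : 17.5 : 62.8 : 100.0 : 59.7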